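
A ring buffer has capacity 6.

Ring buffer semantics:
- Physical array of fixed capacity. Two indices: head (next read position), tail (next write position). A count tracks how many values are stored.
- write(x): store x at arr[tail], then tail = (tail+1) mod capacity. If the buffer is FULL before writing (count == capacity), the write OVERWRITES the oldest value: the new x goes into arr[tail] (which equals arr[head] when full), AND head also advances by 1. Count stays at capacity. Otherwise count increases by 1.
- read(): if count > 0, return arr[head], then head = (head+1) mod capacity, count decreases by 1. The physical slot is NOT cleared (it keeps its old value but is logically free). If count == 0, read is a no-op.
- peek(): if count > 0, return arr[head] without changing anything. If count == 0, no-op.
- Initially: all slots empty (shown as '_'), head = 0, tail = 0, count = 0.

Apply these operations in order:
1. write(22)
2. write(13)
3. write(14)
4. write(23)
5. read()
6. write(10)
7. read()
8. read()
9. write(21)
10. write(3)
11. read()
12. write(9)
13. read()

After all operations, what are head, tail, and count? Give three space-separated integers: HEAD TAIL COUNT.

Answer: 5 2 3

Derivation:
After op 1 (write(22)): arr=[22 _ _ _ _ _] head=0 tail=1 count=1
After op 2 (write(13)): arr=[22 13 _ _ _ _] head=0 tail=2 count=2
After op 3 (write(14)): arr=[22 13 14 _ _ _] head=0 tail=3 count=3
After op 4 (write(23)): arr=[22 13 14 23 _ _] head=0 tail=4 count=4
After op 5 (read()): arr=[22 13 14 23 _ _] head=1 tail=4 count=3
After op 6 (write(10)): arr=[22 13 14 23 10 _] head=1 tail=5 count=4
After op 7 (read()): arr=[22 13 14 23 10 _] head=2 tail=5 count=3
After op 8 (read()): arr=[22 13 14 23 10 _] head=3 tail=5 count=2
After op 9 (write(21)): arr=[22 13 14 23 10 21] head=3 tail=0 count=3
After op 10 (write(3)): arr=[3 13 14 23 10 21] head=3 tail=1 count=4
After op 11 (read()): arr=[3 13 14 23 10 21] head=4 tail=1 count=3
After op 12 (write(9)): arr=[3 9 14 23 10 21] head=4 tail=2 count=4
After op 13 (read()): arr=[3 9 14 23 10 21] head=5 tail=2 count=3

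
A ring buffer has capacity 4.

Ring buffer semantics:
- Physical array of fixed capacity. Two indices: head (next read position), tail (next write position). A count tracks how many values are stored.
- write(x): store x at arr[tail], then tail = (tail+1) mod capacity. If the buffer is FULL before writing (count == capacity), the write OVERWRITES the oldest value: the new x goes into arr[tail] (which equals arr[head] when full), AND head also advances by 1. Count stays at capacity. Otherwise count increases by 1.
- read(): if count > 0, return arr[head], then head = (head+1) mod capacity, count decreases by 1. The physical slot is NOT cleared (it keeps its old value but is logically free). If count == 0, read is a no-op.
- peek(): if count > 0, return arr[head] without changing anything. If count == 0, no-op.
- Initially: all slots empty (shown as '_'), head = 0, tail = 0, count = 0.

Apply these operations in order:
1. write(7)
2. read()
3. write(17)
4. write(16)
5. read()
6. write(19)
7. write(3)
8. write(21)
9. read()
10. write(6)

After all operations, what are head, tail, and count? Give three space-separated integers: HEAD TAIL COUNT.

After op 1 (write(7)): arr=[7 _ _ _] head=0 tail=1 count=1
After op 2 (read()): arr=[7 _ _ _] head=1 tail=1 count=0
After op 3 (write(17)): arr=[7 17 _ _] head=1 tail=2 count=1
After op 4 (write(16)): arr=[7 17 16 _] head=1 tail=3 count=2
After op 5 (read()): arr=[7 17 16 _] head=2 tail=3 count=1
After op 6 (write(19)): arr=[7 17 16 19] head=2 tail=0 count=2
After op 7 (write(3)): arr=[3 17 16 19] head=2 tail=1 count=3
After op 8 (write(21)): arr=[3 21 16 19] head=2 tail=2 count=4
After op 9 (read()): arr=[3 21 16 19] head=3 tail=2 count=3
After op 10 (write(6)): arr=[3 21 6 19] head=3 tail=3 count=4

Answer: 3 3 4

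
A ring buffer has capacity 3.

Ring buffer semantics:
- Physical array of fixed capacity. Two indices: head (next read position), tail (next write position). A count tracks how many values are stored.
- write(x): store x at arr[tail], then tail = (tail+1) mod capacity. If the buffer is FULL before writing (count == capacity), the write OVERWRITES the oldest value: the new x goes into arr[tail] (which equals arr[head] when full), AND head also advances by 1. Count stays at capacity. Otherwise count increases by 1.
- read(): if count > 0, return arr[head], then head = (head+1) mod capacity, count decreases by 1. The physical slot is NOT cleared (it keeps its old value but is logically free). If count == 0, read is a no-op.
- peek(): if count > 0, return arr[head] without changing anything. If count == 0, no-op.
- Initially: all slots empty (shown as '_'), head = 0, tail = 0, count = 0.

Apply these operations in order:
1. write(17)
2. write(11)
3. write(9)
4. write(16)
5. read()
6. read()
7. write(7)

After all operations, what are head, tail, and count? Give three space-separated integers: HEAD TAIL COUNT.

After op 1 (write(17)): arr=[17 _ _] head=0 tail=1 count=1
After op 2 (write(11)): arr=[17 11 _] head=0 tail=2 count=2
After op 3 (write(9)): arr=[17 11 9] head=0 tail=0 count=3
After op 4 (write(16)): arr=[16 11 9] head=1 tail=1 count=3
After op 5 (read()): arr=[16 11 9] head=2 tail=1 count=2
After op 6 (read()): arr=[16 11 9] head=0 tail=1 count=1
After op 7 (write(7)): arr=[16 7 9] head=0 tail=2 count=2

Answer: 0 2 2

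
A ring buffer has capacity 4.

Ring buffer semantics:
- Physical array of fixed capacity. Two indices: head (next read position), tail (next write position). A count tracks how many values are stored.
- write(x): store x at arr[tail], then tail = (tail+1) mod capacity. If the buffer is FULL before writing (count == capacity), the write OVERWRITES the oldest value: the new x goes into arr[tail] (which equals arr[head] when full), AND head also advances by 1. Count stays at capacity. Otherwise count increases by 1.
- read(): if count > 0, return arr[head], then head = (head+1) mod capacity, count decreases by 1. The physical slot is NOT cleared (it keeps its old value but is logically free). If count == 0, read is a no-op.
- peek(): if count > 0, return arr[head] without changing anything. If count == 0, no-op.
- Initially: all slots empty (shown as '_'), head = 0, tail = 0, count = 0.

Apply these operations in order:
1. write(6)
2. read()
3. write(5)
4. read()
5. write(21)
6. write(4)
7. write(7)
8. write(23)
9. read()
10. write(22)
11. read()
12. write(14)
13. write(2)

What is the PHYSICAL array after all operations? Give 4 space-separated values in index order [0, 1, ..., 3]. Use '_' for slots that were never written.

After op 1 (write(6)): arr=[6 _ _ _] head=0 tail=1 count=1
After op 2 (read()): arr=[6 _ _ _] head=1 tail=1 count=0
After op 3 (write(5)): arr=[6 5 _ _] head=1 tail=2 count=1
After op 4 (read()): arr=[6 5 _ _] head=2 tail=2 count=0
After op 5 (write(21)): arr=[6 5 21 _] head=2 tail=3 count=1
After op 6 (write(4)): arr=[6 5 21 4] head=2 tail=0 count=2
After op 7 (write(7)): arr=[7 5 21 4] head=2 tail=1 count=3
After op 8 (write(23)): arr=[7 23 21 4] head=2 tail=2 count=4
After op 9 (read()): arr=[7 23 21 4] head=3 tail=2 count=3
After op 10 (write(22)): arr=[7 23 22 4] head=3 tail=3 count=4
After op 11 (read()): arr=[7 23 22 4] head=0 tail=3 count=3
After op 12 (write(14)): arr=[7 23 22 14] head=0 tail=0 count=4
After op 13 (write(2)): arr=[2 23 22 14] head=1 tail=1 count=4

Answer: 2 23 22 14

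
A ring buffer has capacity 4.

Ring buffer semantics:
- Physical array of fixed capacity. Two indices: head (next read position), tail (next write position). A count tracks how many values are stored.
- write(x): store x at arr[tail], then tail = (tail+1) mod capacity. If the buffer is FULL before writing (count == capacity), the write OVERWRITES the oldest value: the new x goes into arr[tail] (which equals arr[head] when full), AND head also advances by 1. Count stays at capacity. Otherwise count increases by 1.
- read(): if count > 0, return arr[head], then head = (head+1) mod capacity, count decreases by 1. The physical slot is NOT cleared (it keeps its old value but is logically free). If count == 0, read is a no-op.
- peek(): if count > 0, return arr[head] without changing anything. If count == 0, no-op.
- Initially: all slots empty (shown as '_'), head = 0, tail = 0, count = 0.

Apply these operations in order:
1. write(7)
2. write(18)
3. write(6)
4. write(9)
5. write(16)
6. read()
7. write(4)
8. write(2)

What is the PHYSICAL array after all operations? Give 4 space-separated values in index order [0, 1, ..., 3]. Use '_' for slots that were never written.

After op 1 (write(7)): arr=[7 _ _ _] head=0 tail=1 count=1
After op 2 (write(18)): arr=[7 18 _ _] head=0 tail=2 count=2
After op 3 (write(6)): arr=[7 18 6 _] head=0 tail=3 count=3
After op 4 (write(9)): arr=[7 18 6 9] head=0 tail=0 count=4
After op 5 (write(16)): arr=[16 18 6 9] head=1 tail=1 count=4
After op 6 (read()): arr=[16 18 6 9] head=2 tail=1 count=3
After op 7 (write(4)): arr=[16 4 6 9] head=2 tail=2 count=4
After op 8 (write(2)): arr=[16 4 2 9] head=3 tail=3 count=4

Answer: 16 4 2 9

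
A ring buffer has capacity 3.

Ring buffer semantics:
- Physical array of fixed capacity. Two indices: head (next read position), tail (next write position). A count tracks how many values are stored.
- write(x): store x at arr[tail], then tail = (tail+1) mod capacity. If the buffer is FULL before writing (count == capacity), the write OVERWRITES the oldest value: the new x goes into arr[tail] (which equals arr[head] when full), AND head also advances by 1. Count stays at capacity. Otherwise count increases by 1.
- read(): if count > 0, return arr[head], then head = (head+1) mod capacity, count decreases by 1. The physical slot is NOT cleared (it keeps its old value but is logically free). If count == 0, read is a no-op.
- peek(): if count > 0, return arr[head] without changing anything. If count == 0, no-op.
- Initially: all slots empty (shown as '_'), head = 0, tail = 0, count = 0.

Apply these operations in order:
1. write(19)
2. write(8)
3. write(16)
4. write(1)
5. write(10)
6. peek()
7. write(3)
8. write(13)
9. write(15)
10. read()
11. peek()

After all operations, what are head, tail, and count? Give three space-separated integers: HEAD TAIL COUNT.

Answer: 0 2 2

Derivation:
After op 1 (write(19)): arr=[19 _ _] head=0 tail=1 count=1
After op 2 (write(8)): arr=[19 8 _] head=0 tail=2 count=2
After op 3 (write(16)): arr=[19 8 16] head=0 tail=0 count=3
After op 4 (write(1)): arr=[1 8 16] head=1 tail=1 count=3
After op 5 (write(10)): arr=[1 10 16] head=2 tail=2 count=3
After op 6 (peek()): arr=[1 10 16] head=2 tail=2 count=3
After op 7 (write(3)): arr=[1 10 3] head=0 tail=0 count=3
After op 8 (write(13)): arr=[13 10 3] head=1 tail=1 count=3
After op 9 (write(15)): arr=[13 15 3] head=2 tail=2 count=3
After op 10 (read()): arr=[13 15 3] head=0 tail=2 count=2
After op 11 (peek()): arr=[13 15 3] head=0 tail=2 count=2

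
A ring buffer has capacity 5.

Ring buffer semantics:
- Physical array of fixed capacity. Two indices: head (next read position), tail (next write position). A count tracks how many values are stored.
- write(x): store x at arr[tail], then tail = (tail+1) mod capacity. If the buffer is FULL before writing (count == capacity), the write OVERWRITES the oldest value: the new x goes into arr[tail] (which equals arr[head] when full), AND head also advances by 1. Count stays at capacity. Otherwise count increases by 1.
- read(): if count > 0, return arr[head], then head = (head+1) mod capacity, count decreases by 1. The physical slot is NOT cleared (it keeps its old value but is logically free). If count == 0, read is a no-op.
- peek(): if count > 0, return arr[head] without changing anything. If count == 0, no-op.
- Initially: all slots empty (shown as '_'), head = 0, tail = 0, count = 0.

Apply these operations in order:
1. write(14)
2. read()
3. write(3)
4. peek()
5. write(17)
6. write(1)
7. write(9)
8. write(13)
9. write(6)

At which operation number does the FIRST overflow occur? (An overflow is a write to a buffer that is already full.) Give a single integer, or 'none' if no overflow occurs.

Answer: 9

Derivation:
After op 1 (write(14)): arr=[14 _ _ _ _] head=0 tail=1 count=1
After op 2 (read()): arr=[14 _ _ _ _] head=1 tail=1 count=0
After op 3 (write(3)): arr=[14 3 _ _ _] head=1 tail=2 count=1
After op 4 (peek()): arr=[14 3 _ _ _] head=1 tail=2 count=1
After op 5 (write(17)): arr=[14 3 17 _ _] head=1 tail=3 count=2
After op 6 (write(1)): arr=[14 3 17 1 _] head=1 tail=4 count=3
After op 7 (write(9)): arr=[14 3 17 1 9] head=1 tail=0 count=4
After op 8 (write(13)): arr=[13 3 17 1 9] head=1 tail=1 count=5
After op 9 (write(6)): arr=[13 6 17 1 9] head=2 tail=2 count=5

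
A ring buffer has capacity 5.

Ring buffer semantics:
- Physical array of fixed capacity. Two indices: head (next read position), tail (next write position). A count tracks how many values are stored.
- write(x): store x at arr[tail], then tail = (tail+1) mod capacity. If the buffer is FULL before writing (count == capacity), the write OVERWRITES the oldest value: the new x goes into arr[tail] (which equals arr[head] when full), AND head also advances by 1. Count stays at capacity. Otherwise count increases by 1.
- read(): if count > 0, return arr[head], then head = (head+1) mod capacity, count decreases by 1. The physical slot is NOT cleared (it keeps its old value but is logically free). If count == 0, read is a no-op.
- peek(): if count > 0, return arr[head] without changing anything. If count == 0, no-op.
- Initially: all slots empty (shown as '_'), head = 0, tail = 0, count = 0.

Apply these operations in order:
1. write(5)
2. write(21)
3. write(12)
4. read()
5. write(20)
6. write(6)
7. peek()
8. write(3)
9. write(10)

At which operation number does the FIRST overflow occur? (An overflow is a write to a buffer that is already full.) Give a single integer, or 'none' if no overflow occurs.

After op 1 (write(5)): arr=[5 _ _ _ _] head=0 tail=1 count=1
After op 2 (write(21)): arr=[5 21 _ _ _] head=0 tail=2 count=2
After op 3 (write(12)): arr=[5 21 12 _ _] head=0 tail=3 count=3
After op 4 (read()): arr=[5 21 12 _ _] head=1 tail=3 count=2
After op 5 (write(20)): arr=[5 21 12 20 _] head=1 tail=4 count=3
After op 6 (write(6)): arr=[5 21 12 20 6] head=1 tail=0 count=4
After op 7 (peek()): arr=[5 21 12 20 6] head=1 tail=0 count=4
After op 8 (write(3)): arr=[3 21 12 20 6] head=1 tail=1 count=5
After op 9 (write(10)): arr=[3 10 12 20 6] head=2 tail=2 count=5

Answer: 9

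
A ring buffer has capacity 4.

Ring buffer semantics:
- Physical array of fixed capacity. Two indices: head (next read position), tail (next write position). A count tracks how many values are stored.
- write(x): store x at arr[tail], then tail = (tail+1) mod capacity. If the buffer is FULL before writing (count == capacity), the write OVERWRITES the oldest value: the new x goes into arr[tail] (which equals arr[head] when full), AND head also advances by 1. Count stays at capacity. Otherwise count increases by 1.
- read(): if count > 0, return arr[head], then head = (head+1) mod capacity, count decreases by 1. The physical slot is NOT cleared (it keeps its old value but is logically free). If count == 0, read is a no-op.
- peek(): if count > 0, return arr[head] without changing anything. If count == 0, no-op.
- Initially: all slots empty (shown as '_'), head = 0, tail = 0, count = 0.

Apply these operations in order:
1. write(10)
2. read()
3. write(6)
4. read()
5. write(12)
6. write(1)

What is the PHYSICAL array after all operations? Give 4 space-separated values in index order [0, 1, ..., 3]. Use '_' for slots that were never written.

Answer: 10 6 12 1

Derivation:
After op 1 (write(10)): arr=[10 _ _ _] head=0 tail=1 count=1
After op 2 (read()): arr=[10 _ _ _] head=1 tail=1 count=0
After op 3 (write(6)): arr=[10 6 _ _] head=1 tail=2 count=1
After op 4 (read()): arr=[10 6 _ _] head=2 tail=2 count=0
After op 5 (write(12)): arr=[10 6 12 _] head=2 tail=3 count=1
After op 6 (write(1)): arr=[10 6 12 1] head=2 tail=0 count=2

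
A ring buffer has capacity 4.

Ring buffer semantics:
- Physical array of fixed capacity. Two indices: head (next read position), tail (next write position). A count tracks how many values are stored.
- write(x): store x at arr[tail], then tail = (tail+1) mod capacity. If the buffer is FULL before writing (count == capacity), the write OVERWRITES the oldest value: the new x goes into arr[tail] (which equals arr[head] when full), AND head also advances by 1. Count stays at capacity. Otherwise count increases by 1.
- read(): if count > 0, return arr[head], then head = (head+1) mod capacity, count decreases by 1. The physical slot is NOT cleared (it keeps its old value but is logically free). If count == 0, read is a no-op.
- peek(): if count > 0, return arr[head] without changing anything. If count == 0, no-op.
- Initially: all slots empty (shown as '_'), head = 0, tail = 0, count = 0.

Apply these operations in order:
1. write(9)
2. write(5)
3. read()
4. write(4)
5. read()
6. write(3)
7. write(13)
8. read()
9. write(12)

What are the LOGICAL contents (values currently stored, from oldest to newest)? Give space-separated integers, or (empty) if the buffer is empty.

After op 1 (write(9)): arr=[9 _ _ _] head=0 tail=1 count=1
After op 2 (write(5)): arr=[9 5 _ _] head=0 tail=2 count=2
After op 3 (read()): arr=[9 5 _ _] head=1 tail=2 count=1
After op 4 (write(4)): arr=[9 5 4 _] head=1 tail=3 count=2
After op 5 (read()): arr=[9 5 4 _] head=2 tail=3 count=1
After op 6 (write(3)): arr=[9 5 4 3] head=2 tail=0 count=2
After op 7 (write(13)): arr=[13 5 4 3] head=2 tail=1 count=3
After op 8 (read()): arr=[13 5 4 3] head=3 tail=1 count=2
After op 9 (write(12)): arr=[13 12 4 3] head=3 tail=2 count=3

Answer: 3 13 12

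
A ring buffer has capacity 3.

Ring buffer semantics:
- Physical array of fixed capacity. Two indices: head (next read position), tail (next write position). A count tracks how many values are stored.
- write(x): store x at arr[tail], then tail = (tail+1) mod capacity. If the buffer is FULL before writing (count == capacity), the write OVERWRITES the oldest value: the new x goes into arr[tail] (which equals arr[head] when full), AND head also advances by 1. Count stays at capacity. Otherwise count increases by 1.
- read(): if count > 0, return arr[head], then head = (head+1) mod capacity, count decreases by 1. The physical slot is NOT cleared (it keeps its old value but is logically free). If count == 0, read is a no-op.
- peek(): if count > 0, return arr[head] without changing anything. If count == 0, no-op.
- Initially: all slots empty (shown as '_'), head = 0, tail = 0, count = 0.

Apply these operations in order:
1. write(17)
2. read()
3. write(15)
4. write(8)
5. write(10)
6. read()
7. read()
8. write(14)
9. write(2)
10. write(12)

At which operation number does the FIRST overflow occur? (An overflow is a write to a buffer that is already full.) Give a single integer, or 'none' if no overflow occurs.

After op 1 (write(17)): arr=[17 _ _] head=0 tail=1 count=1
After op 2 (read()): arr=[17 _ _] head=1 tail=1 count=0
After op 3 (write(15)): arr=[17 15 _] head=1 tail=2 count=1
After op 4 (write(8)): arr=[17 15 8] head=1 tail=0 count=2
After op 5 (write(10)): arr=[10 15 8] head=1 tail=1 count=3
After op 6 (read()): arr=[10 15 8] head=2 tail=1 count=2
After op 7 (read()): arr=[10 15 8] head=0 tail=1 count=1
After op 8 (write(14)): arr=[10 14 8] head=0 tail=2 count=2
After op 9 (write(2)): arr=[10 14 2] head=0 tail=0 count=3
After op 10 (write(12)): arr=[12 14 2] head=1 tail=1 count=3

Answer: 10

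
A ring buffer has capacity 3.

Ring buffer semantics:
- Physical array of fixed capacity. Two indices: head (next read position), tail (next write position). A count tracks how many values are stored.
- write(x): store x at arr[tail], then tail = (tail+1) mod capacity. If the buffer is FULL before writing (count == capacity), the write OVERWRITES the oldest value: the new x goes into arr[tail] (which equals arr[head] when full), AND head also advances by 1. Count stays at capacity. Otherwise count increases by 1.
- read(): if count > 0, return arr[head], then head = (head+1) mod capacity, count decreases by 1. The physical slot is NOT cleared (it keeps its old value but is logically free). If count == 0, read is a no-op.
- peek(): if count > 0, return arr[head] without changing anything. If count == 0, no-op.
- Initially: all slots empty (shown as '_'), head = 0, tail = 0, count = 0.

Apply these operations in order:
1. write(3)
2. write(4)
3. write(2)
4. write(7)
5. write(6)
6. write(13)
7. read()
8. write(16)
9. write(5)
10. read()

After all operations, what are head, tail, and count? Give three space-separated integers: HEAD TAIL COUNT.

Answer: 0 2 2

Derivation:
After op 1 (write(3)): arr=[3 _ _] head=0 tail=1 count=1
After op 2 (write(4)): arr=[3 4 _] head=0 tail=2 count=2
After op 3 (write(2)): arr=[3 4 2] head=0 tail=0 count=3
After op 4 (write(7)): arr=[7 4 2] head=1 tail=1 count=3
After op 5 (write(6)): arr=[7 6 2] head=2 tail=2 count=3
After op 6 (write(13)): arr=[7 6 13] head=0 tail=0 count=3
After op 7 (read()): arr=[7 6 13] head=1 tail=0 count=2
After op 8 (write(16)): arr=[16 6 13] head=1 tail=1 count=3
After op 9 (write(5)): arr=[16 5 13] head=2 tail=2 count=3
After op 10 (read()): arr=[16 5 13] head=0 tail=2 count=2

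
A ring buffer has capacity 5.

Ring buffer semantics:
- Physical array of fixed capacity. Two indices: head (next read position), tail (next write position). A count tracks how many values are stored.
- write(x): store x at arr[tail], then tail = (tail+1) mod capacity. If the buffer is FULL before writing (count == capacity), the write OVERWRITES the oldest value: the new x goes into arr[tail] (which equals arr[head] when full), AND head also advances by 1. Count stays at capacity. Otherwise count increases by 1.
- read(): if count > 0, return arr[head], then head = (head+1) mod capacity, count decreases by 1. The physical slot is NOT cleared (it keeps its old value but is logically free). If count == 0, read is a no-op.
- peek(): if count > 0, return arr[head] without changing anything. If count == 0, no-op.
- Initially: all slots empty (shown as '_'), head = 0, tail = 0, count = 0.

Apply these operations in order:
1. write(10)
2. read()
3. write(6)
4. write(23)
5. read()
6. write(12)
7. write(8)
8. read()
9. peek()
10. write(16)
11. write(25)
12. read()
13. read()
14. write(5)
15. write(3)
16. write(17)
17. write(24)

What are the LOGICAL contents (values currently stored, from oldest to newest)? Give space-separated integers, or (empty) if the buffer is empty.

After op 1 (write(10)): arr=[10 _ _ _ _] head=0 tail=1 count=1
After op 2 (read()): arr=[10 _ _ _ _] head=1 tail=1 count=0
After op 3 (write(6)): arr=[10 6 _ _ _] head=1 tail=2 count=1
After op 4 (write(23)): arr=[10 6 23 _ _] head=1 tail=3 count=2
After op 5 (read()): arr=[10 6 23 _ _] head=2 tail=3 count=1
After op 6 (write(12)): arr=[10 6 23 12 _] head=2 tail=4 count=2
After op 7 (write(8)): arr=[10 6 23 12 8] head=2 tail=0 count=3
After op 8 (read()): arr=[10 6 23 12 8] head=3 tail=0 count=2
After op 9 (peek()): arr=[10 6 23 12 8] head=3 tail=0 count=2
After op 10 (write(16)): arr=[16 6 23 12 8] head=3 tail=1 count=3
After op 11 (write(25)): arr=[16 25 23 12 8] head=3 tail=2 count=4
After op 12 (read()): arr=[16 25 23 12 8] head=4 tail=2 count=3
After op 13 (read()): arr=[16 25 23 12 8] head=0 tail=2 count=2
After op 14 (write(5)): arr=[16 25 5 12 8] head=0 tail=3 count=3
After op 15 (write(3)): arr=[16 25 5 3 8] head=0 tail=4 count=4
After op 16 (write(17)): arr=[16 25 5 3 17] head=0 tail=0 count=5
After op 17 (write(24)): arr=[24 25 5 3 17] head=1 tail=1 count=5

Answer: 25 5 3 17 24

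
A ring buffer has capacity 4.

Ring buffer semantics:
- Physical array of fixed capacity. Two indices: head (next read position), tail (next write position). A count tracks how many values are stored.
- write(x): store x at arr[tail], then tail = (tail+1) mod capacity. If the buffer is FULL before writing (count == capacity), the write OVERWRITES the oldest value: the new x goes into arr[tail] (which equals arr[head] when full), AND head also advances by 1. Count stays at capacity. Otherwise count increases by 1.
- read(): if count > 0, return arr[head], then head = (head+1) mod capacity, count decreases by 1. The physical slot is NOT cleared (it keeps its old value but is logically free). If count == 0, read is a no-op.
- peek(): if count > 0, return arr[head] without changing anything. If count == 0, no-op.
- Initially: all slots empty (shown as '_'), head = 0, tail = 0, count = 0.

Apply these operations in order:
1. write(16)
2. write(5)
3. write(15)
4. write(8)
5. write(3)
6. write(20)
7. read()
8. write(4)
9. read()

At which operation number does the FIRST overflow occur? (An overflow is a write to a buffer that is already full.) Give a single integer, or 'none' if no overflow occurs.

After op 1 (write(16)): arr=[16 _ _ _] head=0 tail=1 count=1
After op 2 (write(5)): arr=[16 5 _ _] head=0 tail=2 count=2
After op 3 (write(15)): arr=[16 5 15 _] head=0 tail=3 count=3
After op 4 (write(8)): arr=[16 5 15 8] head=0 tail=0 count=4
After op 5 (write(3)): arr=[3 5 15 8] head=1 tail=1 count=4
After op 6 (write(20)): arr=[3 20 15 8] head=2 tail=2 count=4
After op 7 (read()): arr=[3 20 15 8] head=3 tail=2 count=3
After op 8 (write(4)): arr=[3 20 4 8] head=3 tail=3 count=4
After op 9 (read()): arr=[3 20 4 8] head=0 tail=3 count=3

Answer: 5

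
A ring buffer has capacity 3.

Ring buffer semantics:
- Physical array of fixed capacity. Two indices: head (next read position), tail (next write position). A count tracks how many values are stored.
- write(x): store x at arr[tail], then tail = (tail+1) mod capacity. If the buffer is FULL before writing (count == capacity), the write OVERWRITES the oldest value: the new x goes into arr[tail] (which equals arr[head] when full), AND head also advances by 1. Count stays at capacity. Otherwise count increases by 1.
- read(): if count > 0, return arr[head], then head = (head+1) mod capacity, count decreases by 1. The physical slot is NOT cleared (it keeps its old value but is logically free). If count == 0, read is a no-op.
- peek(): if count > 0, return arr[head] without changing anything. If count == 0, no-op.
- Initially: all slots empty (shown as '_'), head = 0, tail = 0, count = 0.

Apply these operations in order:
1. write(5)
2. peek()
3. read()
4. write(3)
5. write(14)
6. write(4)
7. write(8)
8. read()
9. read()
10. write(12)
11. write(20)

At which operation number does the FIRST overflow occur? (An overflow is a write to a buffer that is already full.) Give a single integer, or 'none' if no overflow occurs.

After op 1 (write(5)): arr=[5 _ _] head=0 tail=1 count=1
After op 2 (peek()): arr=[5 _ _] head=0 tail=1 count=1
After op 3 (read()): arr=[5 _ _] head=1 tail=1 count=0
After op 4 (write(3)): arr=[5 3 _] head=1 tail=2 count=1
After op 5 (write(14)): arr=[5 3 14] head=1 tail=0 count=2
After op 6 (write(4)): arr=[4 3 14] head=1 tail=1 count=3
After op 7 (write(8)): arr=[4 8 14] head=2 tail=2 count=3
After op 8 (read()): arr=[4 8 14] head=0 tail=2 count=2
After op 9 (read()): arr=[4 8 14] head=1 tail=2 count=1
After op 10 (write(12)): arr=[4 8 12] head=1 tail=0 count=2
After op 11 (write(20)): arr=[20 8 12] head=1 tail=1 count=3

Answer: 7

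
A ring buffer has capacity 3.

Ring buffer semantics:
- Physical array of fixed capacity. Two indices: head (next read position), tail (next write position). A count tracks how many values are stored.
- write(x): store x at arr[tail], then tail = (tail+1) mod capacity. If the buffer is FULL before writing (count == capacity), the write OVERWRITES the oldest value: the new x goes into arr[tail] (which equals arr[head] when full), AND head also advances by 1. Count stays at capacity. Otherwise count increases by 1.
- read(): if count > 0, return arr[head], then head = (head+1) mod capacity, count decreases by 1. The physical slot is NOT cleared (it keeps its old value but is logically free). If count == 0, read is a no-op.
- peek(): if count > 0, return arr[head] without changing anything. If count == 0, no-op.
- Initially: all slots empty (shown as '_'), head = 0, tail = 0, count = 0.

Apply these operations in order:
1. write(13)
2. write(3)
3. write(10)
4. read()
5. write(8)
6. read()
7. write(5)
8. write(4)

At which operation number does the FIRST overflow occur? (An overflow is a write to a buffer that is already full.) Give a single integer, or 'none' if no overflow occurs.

After op 1 (write(13)): arr=[13 _ _] head=0 tail=1 count=1
After op 2 (write(3)): arr=[13 3 _] head=0 tail=2 count=2
After op 3 (write(10)): arr=[13 3 10] head=0 tail=0 count=3
After op 4 (read()): arr=[13 3 10] head=1 tail=0 count=2
After op 5 (write(8)): arr=[8 3 10] head=1 tail=1 count=3
After op 6 (read()): arr=[8 3 10] head=2 tail=1 count=2
After op 7 (write(5)): arr=[8 5 10] head=2 tail=2 count=3
After op 8 (write(4)): arr=[8 5 4] head=0 tail=0 count=3

Answer: 8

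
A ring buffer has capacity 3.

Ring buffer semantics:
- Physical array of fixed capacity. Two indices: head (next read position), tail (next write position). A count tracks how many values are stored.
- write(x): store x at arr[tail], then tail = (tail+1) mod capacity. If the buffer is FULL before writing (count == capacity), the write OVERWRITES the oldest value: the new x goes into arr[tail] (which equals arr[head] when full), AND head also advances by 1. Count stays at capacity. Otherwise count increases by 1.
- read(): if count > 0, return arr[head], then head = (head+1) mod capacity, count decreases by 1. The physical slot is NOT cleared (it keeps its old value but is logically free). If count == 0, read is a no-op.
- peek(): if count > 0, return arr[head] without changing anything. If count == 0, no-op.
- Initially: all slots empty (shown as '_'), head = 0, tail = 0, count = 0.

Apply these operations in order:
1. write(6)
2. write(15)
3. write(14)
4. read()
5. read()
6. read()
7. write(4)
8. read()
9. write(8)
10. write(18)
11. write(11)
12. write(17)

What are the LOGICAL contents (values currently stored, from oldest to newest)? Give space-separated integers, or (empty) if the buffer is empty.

Answer: 18 11 17

Derivation:
After op 1 (write(6)): arr=[6 _ _] head=0 tail=1 count=1
After op 2 (write(15)): arr=[6 15 _] head=0 tail=2 count=2
After op 3 (write(14)): arr=[6 15 14] head=0 tail=0 count=3
After op 4 (read()): arr=[6 15 14] head=1 tail=0 count=2
After op 5 (read()): arr=[6 15 14] head=2 tail=0 count=1
After op 6 (read()): arr=[6 15 14] head=0 tail=0 count=0
After op 7 (write(4)): arr=[4 15 14] head=0 tail=1 count=1
After op 8 (read()): arr=[4 15 14] head=1 tail=1 count=0
After op 9 (write(8)): arr=[4 8 14] head=1 tail=2 count=1
After op 10 (write(18)): arr=[4 8 18] head=1 tail=0 count=2
After op 11 (write(11)): arr=[11 8 18] head=1 tail=1 count=3
After op 12 (write(17)): arr=[11 17 18] head=2 tail=2 count=3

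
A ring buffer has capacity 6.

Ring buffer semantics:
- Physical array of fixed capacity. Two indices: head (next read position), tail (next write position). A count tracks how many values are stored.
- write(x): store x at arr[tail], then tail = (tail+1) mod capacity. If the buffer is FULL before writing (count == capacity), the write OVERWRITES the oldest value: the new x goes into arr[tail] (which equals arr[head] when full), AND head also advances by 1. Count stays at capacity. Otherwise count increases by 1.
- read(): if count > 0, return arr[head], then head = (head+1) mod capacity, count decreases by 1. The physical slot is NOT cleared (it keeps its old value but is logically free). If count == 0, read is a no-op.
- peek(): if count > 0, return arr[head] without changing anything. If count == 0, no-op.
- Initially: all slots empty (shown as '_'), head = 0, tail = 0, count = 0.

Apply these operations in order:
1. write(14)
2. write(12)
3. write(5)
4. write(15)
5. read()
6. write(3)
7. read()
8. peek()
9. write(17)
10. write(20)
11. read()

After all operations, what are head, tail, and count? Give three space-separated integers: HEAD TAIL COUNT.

Answer: 3 1 4

Derivation:
After op 1 (write(14)): arr=[14 _ _ _ _ _] head=0 tail=1 count=1
After op 2 (write(12)): arr=[14 12 _ _ _ _] head=0 tail=2 count=2
After op 3 (write(5)): arr=[14 12 5 _ _ _] head=0 tail=3 count=3
After op 4 (write(15)): arr=[14 12 5 15 _ _] head=0 tail=4 count=4
After op 5 (read()): arr=[14 12 5 15 _ _] head=1 tail=4 count=3
After op 6 (write(3)): arr=[14 12 5 15 3 _] head=1 tail=5 count=4
After op 7 (read()): arr=[14 12 5 15 3 _] head=2 tail=5 count=3
After op 8 (peek()): arr=[14 12 5 15 3 _] head=2 tail=5 count=3
After op 9 (write(17)): arr=[14 12 5 15 3 17] head=2 tail=0 count=4
After op 10 (write(20)): arr=[20 12 5 15 3 17] head=2 tail=1 count=5
After op 11 (read()): arr=[20 12 5 15 3 17] head=3 tail=1 count=4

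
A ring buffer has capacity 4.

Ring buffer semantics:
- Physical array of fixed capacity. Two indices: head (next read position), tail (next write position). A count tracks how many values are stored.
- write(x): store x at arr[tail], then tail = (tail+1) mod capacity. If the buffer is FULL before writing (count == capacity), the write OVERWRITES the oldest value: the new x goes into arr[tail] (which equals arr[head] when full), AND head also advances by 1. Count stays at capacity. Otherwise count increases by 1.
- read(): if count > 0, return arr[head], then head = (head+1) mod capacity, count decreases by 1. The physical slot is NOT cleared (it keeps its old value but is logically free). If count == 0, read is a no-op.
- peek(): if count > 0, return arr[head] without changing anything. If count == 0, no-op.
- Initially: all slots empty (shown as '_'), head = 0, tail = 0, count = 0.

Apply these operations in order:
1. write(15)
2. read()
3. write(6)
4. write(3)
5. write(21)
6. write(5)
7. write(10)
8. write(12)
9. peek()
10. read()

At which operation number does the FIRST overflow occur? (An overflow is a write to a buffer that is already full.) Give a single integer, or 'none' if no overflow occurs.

After op 1 (write(15)): arr=[15 _ _ _] head=0 tail=1 count=1
After op 2 (read()): arr=[15 _ _ _] head=1 tail=1 count=0
After op 3 (write(6)): arr=[15 6 _ _] head=1 tail=2 count=1
After op 4 (write(3)): arr=[15 6 3 _] head=1 tail=3 count=2
After op 5 (write(21)): arr=[15 6 3 21] head=1 tail=0 count=3
After op 6 (write(5)): arr=[5 6 3 21] head=1 tail=1 count=4
After op 7 (write(10)): arr=[5 10 3 21] head=2 tail=2 count=4
After op 8 (write(12)): arr=[5 10 12 21] head=3 tail=3 count=4
After op 9 (peek()): arr=[5 10 12 21] head=3 tail=3 count=4
After op 10 (read()): arr=[5 10 12 21] head=0 tail=3 count=3

Answer: 7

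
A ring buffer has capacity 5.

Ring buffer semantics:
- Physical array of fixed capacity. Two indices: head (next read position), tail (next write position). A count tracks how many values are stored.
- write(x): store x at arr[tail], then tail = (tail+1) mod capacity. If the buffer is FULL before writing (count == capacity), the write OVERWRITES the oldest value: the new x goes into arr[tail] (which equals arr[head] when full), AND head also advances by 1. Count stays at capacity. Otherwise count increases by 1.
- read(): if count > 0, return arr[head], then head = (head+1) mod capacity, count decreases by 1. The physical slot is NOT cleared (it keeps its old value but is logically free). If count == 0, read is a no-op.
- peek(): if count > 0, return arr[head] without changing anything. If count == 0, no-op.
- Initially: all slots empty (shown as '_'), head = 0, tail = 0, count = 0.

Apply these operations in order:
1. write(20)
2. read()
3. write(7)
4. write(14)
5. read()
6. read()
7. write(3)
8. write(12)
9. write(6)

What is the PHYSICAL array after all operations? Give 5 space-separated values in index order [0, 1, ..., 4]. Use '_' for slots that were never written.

After op 1 (write(20)): arr=[20 _ _ _ _] head=0 tail=1 count=1
After op 2 (read()): arr=[20 _ _ _ _] head=1 tail=1 count=0
After op 3 (write(7)): arr=[20 7 _ _ _] head=1 tail=2 count=1
After op 4 (write(14)): arr=[20 7 14 _ _] head=1 tail=3 count=2
After op 5 (read()): arr=[20 7 14 _ _] head=2 tail=3 count=1
After op 6 (read()): arr=[20 7 14 _ _] head=3 tail=3 count=0
After op 7 (write(3)): arr=[20 7 14 3 _] head=3 tail=4 count=1
After op 8 (write(12)): arr=[20 7 14 3 12] head=3 tail=0 count=2
After op 9 (write(6)): arr=[6 7 14 3 12] head=3 tail=1 count=3

Answer: 6 7 14 3 12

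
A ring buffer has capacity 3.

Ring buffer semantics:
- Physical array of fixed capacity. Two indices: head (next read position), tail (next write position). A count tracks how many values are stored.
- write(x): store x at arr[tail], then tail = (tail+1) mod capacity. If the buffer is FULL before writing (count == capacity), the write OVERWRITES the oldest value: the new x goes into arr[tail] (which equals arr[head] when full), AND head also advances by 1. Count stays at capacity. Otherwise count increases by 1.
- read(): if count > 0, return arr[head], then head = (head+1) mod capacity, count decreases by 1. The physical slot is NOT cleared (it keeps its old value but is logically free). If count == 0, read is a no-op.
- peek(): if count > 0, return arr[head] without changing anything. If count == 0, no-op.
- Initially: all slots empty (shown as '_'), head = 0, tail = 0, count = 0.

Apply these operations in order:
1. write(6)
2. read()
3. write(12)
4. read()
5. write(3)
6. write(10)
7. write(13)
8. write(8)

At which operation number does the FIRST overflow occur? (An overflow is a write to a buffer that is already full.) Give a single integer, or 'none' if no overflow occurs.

After op 1 (write(6)): arr=[6 _ _] head=0 tail=1 count=1
After op 2 (read()): arr=[6 _ _] head=1 tail=1 count=0
After op 3 (write(12)): arr=[6 12 _] head=1 tail=2 count=1
After op 4 (read()): arr=[6 12 _] head=2 tail=2 count=0
After op 5 (write(3)): arr=[6 12 3] head=2 tail=0 count=1
After op 6 (write(10)): arr=[10 12 3] head=2 tail=1 count=2
After op 7 (write(13)): arr=[10 13 3] head=2 tail=2 count=3
After op 8 (write(8)): arr=[10 13 8] head=0 tail=0 count=3

Answer: 8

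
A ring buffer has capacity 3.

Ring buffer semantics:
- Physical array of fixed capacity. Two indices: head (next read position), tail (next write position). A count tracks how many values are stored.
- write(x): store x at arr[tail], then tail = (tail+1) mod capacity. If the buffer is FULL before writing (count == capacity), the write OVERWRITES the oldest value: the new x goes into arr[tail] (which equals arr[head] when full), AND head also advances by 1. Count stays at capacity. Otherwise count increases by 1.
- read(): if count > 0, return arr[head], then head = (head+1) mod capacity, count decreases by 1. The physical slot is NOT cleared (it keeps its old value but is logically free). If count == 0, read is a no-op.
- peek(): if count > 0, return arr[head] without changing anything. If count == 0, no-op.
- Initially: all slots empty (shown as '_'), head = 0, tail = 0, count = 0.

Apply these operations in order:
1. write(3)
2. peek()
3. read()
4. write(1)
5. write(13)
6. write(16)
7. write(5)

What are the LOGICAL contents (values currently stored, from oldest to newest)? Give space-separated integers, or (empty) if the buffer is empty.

Answer: 13 16 5

Derivation:
After op 1 (write(3)): arr=[3 _ _] head=0 tail=1 count=1
After op 2 (peek()): arr=[3 _ _] head=0 tail=1 count=1
After op 3 (read()): arr=[3 _ _] head=1 tail=1 count=0
After op 4 (write(1)): arr=[3 1 _] head=1 tail=2 count=1
After op 5 (write(13)): arr=[3 1 13] head=1 tail=0 count=2
After op 6 (write(16)): arr=[16 1 13] head=1 tail=1 count=3
After op 7 (write(5)): arr=[16 5 13] head=2 tail=2 count=3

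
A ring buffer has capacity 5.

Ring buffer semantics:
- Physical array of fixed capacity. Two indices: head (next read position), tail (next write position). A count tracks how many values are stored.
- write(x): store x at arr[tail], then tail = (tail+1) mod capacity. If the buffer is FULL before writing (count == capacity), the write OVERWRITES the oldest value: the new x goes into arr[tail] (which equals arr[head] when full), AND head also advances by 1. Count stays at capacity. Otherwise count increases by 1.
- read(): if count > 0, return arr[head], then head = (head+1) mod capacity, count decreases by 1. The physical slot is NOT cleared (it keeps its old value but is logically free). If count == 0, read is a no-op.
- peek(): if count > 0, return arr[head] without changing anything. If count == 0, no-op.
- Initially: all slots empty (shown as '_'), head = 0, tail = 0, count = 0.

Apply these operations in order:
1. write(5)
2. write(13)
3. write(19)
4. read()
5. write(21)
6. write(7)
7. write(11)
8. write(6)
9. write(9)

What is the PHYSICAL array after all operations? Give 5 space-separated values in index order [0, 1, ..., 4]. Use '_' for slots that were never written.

After op 1 (write(5)): arr=[5 _ _ _ _] head=0 tail=1 count=1
After op 2 (write(13)): arr=[5 13 _ _ _] head=0 tail=2 count=2
After op 3 (write(19)): arr=[5 13 19 _ _] head=0 tail=3 count=3
After op 4 (read()): arr=[5 13 19 _ _] head=1 tail=3 count=2
After op 5 (write(21)): arr=[5 13 19 21 _] head=1 tail=4 count=3
After op 6 (write(7)): arr=[5 13 19 21 7] head=1 tail=0 count=4
After op 7 (write(11)): arr=[11 13 19 21 7] head=1 tail=1 count=5
After op 8 (write(6)): arr=[11 6 19 21 7] head=2 tail=2 count=5
After op 9 (write(9)): arr=[11 6 9 21 7] head=3 tail=3 count=5

Answer: 11 6 9 21 7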